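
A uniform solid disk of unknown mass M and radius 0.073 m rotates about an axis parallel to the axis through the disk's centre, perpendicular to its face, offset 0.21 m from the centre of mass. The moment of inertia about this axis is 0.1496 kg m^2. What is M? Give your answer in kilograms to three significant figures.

3.20

I = I_cm + Md² = (1/2)MR² + Md² = M·[0.5·(0.073)² + (0.21)²] = M·0.046764.
So M = 0.1496 / 0.046764 = 3.199 kg.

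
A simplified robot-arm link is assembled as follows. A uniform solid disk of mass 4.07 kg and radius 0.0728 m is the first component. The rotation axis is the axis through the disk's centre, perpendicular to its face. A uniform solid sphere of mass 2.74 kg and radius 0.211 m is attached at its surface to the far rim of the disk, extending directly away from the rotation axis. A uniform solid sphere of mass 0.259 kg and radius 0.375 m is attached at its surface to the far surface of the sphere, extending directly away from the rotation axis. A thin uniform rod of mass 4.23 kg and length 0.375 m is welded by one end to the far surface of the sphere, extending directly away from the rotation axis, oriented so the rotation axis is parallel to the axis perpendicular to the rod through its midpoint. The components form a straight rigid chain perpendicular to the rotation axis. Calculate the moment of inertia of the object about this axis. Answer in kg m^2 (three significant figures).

9.22

Solid disk: I_cm = (1/2)MR² = (1/2)(4.07)(0.0728)² = 0.010785 kg m^2; axis through the centre, so I = 0.010785 kg m^2.
Solid sphere: I_cm = (2/5)MR² = (2/5)(2.74)(0.211)² = 0.048795 kg m^2; centre at d = 0.0728 + 0.211 = 0.2838 m, so the parallel axis theorem gives I = 0.048795 + (2.74)(0.2838)² = 0.26948 kg m^2.
Solid sphere: I_cm = (2/5)MR² = (2/5)(0.259)(0.375)² = 0.014569 kg m^2; centre at d = 0.0728 + 0.211 + 0.211 + 0.375 = 0.8698 m, so the parallel axis theorem gives I = 0.014569 + (0.259)(0.8698)² = 0.21052 kg m^2.
Thin rod: I_cm = (1/12)ML² = (1/12)(4.23)(0.375)² = 0.04957 kg m^2; centre at d = 0.0728 + 0.211 + 0.211 + 0.375 + 0.375 + 0.1875 = 1.4323 m, so the parallel axis theorem gives I = 0.04957 + (4.23)(1.4323)² = 8.7273 kg m^2.
Total I = 0.010785 + 0.26948 + 0.21052 + 8.7273 = 9.2181 kg m^2.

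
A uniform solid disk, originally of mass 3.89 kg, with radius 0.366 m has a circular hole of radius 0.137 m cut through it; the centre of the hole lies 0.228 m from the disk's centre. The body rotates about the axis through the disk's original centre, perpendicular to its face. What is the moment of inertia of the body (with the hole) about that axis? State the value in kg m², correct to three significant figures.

0.227

Unpierced body about its centre: I₀ = (1/2)MR² = (1/2)(3.89)(0.366)² = 0.26054 kg m².
The removed disk has mass m = M·(r/R)² = (3.89)(0.137/0.366)² = 0.54504 kg (same uniform areal density).
Its moment of inertia about the rotation axis (parallel-axis theorem): I_hole = (1/2)mr² + md² = (1/2)(0.54504)(0.137)² + (0.54504)(0.228)² = 0.033448 kg m².
Treating the hole as negative mass, I = I₀ − I_hole = 0.26054 − 0.033448 = 0.2271 kg m².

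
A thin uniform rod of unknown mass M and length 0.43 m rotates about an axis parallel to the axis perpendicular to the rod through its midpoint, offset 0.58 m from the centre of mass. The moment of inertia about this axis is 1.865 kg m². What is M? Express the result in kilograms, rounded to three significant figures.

I = I_cm + Md² = (1/12)ML² + Md² = M·[0.0833333·(0.43)² + (0.58)²] = M·0.35181.
So M = 1.865 / 0.35181 = 5.3012 kg.

5.30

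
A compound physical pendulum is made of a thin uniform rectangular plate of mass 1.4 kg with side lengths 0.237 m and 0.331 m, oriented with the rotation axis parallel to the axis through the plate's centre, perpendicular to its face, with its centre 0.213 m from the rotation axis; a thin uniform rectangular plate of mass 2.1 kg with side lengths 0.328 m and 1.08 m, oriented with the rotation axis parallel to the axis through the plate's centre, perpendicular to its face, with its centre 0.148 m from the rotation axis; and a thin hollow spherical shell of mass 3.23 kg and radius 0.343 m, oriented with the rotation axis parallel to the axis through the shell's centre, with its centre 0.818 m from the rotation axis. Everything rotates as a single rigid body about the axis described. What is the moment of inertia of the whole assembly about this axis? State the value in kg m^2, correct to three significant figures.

Rectangular plate: I_cm = (1/12)M(a²+b²) = (1/12)(1.4)[(0.237)² + (0.331)²] = 0.019335 kg m^2; centre at d = 0.213 m, so I = I_cm + Md² gives I = 0.019335 + (1.4)(0.213)² = 0.082852 kg m^2.
Rectangular plate: I_cm = (1/12)M(a²+b²) = (1/12)(2.1)[(0.328)² + (1.08)²] = 0.22295 kg m^2; centre at d = 0.148 m, so I = I_cm + Md² gives I = 0.22295 + (2.1)(0.148)² = 0.26895 kg m^2.
Spherical shell: I_cm = (2/3)MR² = (2/3)(3.23)(0.343)² = 0.25334 kg m^2; centre at d = 0.818 m, so I = I_cm + Md² gives I = 0.25334 + (3.23)(0.818)² = 2.4146 kg m^2.
Total I = 0.082852 + 0.26895 + 2.4146 = 2.7664 kg m^2.

2.77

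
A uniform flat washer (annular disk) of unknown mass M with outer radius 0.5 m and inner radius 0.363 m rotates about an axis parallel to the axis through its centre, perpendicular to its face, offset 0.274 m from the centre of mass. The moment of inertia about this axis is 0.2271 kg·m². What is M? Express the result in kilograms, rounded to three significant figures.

I = I_cm + Md² = (1/2)M(R²+r²) + Md² = M·[0.5·[(0.5)² + (0.363)²] + (0.274)²] = M·0.26596.
So M = 0.2271 / 0.26596 = 0.85389 kg.

0.854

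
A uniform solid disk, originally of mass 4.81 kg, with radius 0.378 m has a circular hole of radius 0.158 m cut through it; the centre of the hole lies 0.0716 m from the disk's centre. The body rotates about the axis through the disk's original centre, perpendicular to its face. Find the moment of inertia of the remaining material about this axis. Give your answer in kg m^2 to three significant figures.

Unpierced body about its centre: I₀ = (1/2)MR² = (1/2)(4.81)(0.378)² = 0.34364 kg m^2.
The removed disk has mass m = M·(r/R)² = (4.81)(0.158/0.378)² = 0.84038 kg (same uniform areal density).
Its moment of inertia about the rotation axis (parallel-axis theorem): I_hole = (1/2)mr² + md² = (1/2)(0.84038)(0.158)² + (0.84038)(0.0716)² = 0.014798 kg m^2.
Treating the hole as negative mass, I = I₀ − I_hole = 0.34364 − 0.014798 = 0.32884 kg m^2.

0.329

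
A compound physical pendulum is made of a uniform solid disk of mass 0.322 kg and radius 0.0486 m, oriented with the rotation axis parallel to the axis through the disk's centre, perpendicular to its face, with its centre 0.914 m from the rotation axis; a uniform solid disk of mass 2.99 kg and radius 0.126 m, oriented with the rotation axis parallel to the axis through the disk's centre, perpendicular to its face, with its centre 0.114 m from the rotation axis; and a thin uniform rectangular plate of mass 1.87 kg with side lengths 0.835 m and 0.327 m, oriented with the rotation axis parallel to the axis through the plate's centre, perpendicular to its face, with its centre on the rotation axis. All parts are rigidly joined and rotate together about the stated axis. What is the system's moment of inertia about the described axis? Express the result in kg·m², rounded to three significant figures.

Solid disk: I_cm = (1/2)MR² = (1/2)(0.322)(0.0486)² = 0.00038028 kg·m²; centre at d = 0.914 m, so the parallel axis theorem gives I = 0.00038028 + (0.322)(0.914)² = 0.26938 kg·m².
Solid disk: I_cm = (1/2)MR² = (1/2)(2.99)(0.126)² = 0.023735 kg·m²; centre at d = 0.114 m, so the parallel axis theorem gives I = 0.023735 + (2.99)(0.114)² = 0.062593 kg·m².
Rectangular plate: I_cm = (1/12)M(a²+b²) = (1/12)(1.87)[(0.835)² + (0.327)²] = 0.12531 kg·m²; axis through the centre, so I = 0.12531 kg·m².
Total I = 0.26938 + 0.062593 + 0.12531 = 0.45728 kg·m².

0.457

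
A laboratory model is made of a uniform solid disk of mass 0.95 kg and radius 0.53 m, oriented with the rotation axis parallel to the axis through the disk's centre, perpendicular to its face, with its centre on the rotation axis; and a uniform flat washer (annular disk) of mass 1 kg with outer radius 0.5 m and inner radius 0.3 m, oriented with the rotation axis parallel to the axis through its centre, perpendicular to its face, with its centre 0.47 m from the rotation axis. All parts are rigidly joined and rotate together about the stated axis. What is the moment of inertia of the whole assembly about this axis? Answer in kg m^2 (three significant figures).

0.524

Solid disk: I_cm = (1/2)MR² = (1/2)(0.95)(0.53)² = 0.13343 kg m^2; axis through the centre, so I = 0.13343 kg m^2.
Annular disk: I_cm = (1/2)M(R²+r²) = (1/2)(1)[(0.5)² + (0.3)²] = 0.17 kg m^2; centre at d = 0.47 m, so the parallel axis theorem gives I = 0.17 + (1)(0.47)² = 0.3909 kg m^2.
Total I = 0.13343 + 0.3909 = 0.52433 kg m^2.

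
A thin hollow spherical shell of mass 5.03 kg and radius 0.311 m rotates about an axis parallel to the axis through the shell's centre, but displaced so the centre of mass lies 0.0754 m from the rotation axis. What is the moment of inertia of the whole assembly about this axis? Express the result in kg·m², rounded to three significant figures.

I_cm = (2/3)MR² = (2/3)(5.03)(0.311)² = 0.32434 kg·m²; centre at d = 0.0754 m, so the parallel axis theorem gives I = 0.32434 + (5.03)(0.0754)² = 0.35293 kg·m².

0.353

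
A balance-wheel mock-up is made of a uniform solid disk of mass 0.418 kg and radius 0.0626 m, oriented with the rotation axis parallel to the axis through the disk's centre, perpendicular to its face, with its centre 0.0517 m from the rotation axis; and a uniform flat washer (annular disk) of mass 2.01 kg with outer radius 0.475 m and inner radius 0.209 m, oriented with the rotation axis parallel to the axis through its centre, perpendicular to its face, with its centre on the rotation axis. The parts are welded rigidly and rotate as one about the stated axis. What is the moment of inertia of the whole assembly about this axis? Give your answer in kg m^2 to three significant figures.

0.273

Solid disk: I_cm = (1/2)MR² = (1/2)(0.418)(0.0626)² = 0.00081902 kg m^2; centre at d = 0.0517 m, so the parallel axis theorem gives I = 0.00081902 + (0.418)(0.0517)² = 0.0019363 kg m^2.
Annular disk: I_cm = (1/2)M(R²+r²) = (1/2)(2.01)[(0.475)² + (0.209)²] = 0.27065 kg m^2; axis through the centre, so I = 0.27065 kg m^2.
Total I = 0.0019363 + 0.27065 = 0.27259 kg m^2.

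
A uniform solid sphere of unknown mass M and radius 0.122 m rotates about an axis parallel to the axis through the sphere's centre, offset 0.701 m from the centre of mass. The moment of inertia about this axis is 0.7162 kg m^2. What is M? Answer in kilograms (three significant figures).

1.44

I = I_cm + Md² = (2/5)MR² + Md² = M·[0.4·(0.122)² + (0.701)²] = M·0.49735.
So M = 0.7162 / 0.49735 = 1.44 kg.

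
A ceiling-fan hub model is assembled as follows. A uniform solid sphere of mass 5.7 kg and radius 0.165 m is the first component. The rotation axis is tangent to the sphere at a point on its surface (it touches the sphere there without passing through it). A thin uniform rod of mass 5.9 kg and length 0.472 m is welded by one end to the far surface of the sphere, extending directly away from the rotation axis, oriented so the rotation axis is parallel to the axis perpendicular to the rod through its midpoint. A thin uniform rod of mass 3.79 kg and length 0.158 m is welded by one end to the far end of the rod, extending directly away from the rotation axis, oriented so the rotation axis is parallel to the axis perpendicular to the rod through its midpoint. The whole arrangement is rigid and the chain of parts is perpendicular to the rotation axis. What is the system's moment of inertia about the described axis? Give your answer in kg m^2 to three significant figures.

Solid sphere: I_cm = (2/5)MR² = (2/5)(5.7)(0.165)² = 0.062073 kg m^2; centre at d = 0.165 m, so the parallel axis theorem gives I = 0.062073 + (5.7)(0.165)² = 0.21726 kg m^2.
Thin rod: I_cm = (1/12)ML² = (1/12)(5.9)(0.472)² = 0.10954 kg m^2; centre at d = 0.165 + 0.165 + 0.236 = 0.566 m, so the parallel axis theorem gives I = 0.10954 + (5.9)(0.566)² = 1.9996 kg m^2.
Thin rod: I_cm = (1/12)ML² = (1/12)(3.79)(0.158)² = 0.0078845 kg m^2; centre at d = 0.165 + 0.165 + 0.236 + 0.236 + 0.079 = 0.881 m, so the parallel axis theorem gives I = 0.0078845 + (3.79)(0.881)² = 2.9495 kg m^2.
Total I = 0.21726 + 1.9996 + 2.9495 = 5.1664 kg m^2.

5.17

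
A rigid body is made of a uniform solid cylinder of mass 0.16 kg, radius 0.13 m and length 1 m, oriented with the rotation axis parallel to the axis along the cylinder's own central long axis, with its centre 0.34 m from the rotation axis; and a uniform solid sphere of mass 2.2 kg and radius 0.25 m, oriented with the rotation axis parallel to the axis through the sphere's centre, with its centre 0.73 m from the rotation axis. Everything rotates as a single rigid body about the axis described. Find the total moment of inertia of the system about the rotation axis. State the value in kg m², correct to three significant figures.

Solid cylinder: I_cm = (1/2)MR² = (1/2)(0.16)(0.13)² = 0.001352 kg m²; centre at d = 0.34 m, so I = I_cm + Md² gives I = 0.001352 + (0.16)(0.34)² = 0.019848 kg m².
Solid sphere: I_cm = (2/5)MR² = (2/5)(2.2)(0.25)² = 0.055 kg m²; centre at d = 0.73 m, so I = I_cm + Md² gives I = 0.055 + (2.2)(0.73)² = 1.2274 kg m².
Total I = 0.019848 + 1.2274 = 1.2472 kg m².

1.25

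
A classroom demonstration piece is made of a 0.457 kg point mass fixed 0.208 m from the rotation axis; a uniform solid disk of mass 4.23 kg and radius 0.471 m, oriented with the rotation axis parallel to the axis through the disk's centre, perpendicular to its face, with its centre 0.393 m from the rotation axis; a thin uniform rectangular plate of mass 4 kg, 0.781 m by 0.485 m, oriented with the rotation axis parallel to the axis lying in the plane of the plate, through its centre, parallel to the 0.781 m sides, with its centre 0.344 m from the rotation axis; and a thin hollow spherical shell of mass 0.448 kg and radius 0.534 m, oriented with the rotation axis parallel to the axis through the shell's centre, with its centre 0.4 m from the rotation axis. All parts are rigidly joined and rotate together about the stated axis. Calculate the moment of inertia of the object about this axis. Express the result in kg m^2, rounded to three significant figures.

1.85

Point mass: I_cm = 0; centre at d = 0.208 m, so I = I_cm + Md² gives I = 0 + (0.457)(0.208)² = 0.019772 kg m^2.
Solid disk: I_cm = (1/2)MR² = (1/2)(4.23)(0.471)² = 0.46919 kg m^2; centre at d = 0.393 m, so I = I_cm + Md² gives I = 0.46919 + (4.23)(0.393)² = 1.1225 kg m^2.
Rectangular plate: I_cm = (1/12)Mb² = (1/12)(4)(0.485)² = 0.078408 kg m^2; centre at d = 0.344 m, so I = I_cm + Md² gives I = 0.078408 + (4)(0.344)² = 0.55175 kg m^2.
Spherical shell: I_cm = (2/3)MR² = (2/3)(0.448)(0.534)² = 0.085167 kg m^2; centre at d = 0.4 m, so I = I_cm + Md² gives I = 0.085167 + (0.448)(0.4)² = 0.15685 kg m^2.
Total I = 0.019772 + 1.1225 + 0.55175 + 0.15685 = 1.8509 kg m^2.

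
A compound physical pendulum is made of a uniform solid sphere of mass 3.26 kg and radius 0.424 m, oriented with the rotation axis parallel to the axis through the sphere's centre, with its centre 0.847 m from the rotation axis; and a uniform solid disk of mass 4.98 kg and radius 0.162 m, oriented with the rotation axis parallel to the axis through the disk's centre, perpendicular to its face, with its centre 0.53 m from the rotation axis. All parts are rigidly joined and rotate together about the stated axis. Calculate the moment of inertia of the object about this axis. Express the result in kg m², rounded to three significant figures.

4.04

Solid sphere: I_cm = (2/5)MR² = (2/5)(3.26)(0.424)² = 0.23443 kg m²; centre at d = 0.847 m, so the parallel axis theorem gives I = 0.23443 + (3.26)(0.847)² = 2.5732 kg m².
Solid disk: I_cm = (1/2)MR² = (1/2)(4.98)(0.162)² = 0.065348 kg m²; centre at d = 0.53 m, so the parallel axis theorem gives I = 0.065348 + (4.98)(0.53)² = 1.4642 kg m².
Total I = 2.5732 + 1.4642 = 4.0374 kg m².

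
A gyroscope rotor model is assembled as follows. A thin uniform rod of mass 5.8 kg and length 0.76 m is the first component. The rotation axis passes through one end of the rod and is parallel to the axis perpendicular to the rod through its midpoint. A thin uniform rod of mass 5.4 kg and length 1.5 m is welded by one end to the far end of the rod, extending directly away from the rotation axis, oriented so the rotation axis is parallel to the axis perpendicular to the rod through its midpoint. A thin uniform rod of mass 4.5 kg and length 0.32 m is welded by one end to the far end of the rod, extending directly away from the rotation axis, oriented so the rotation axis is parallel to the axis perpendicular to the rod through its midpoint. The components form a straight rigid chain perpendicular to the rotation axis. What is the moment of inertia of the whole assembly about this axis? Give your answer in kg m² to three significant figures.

40.8

Thin rod: I_cm = (1/12)ML² = (1/12)(5.8)(0.76)² = 0.27917 kg m²; centre at d = 0.38 m, so I = I_cm + Md² gives I = 0.27917 + (5.8)(0.38)² = 1.1167 kg m².
Thin rod: I_cm = (1/12)ML² = (1/12)(5.4)(1.5)² = 1.0125 kg m²; centre at d = 0.38 + 0.38 + 0.75 = 1.51 m, so I = I_cm + Md² gives I = 1.0125 + (5.4)(1.51)² = 13.325 kg m².
Thin rod: I_cm = (1/12)ML² = (1/12)(4.5)(0.32)² = 0.0384 kg m²; centre at d = 0.38 + 0.38 + 0.75 + 0.75 + 0.16 = 2.42 m, so I = I_cm + Md² gives I = 0.0384 + (4.5)(2.42)² = 26.392 kg m².
Total I = 1.1167 + 13.325 + 26.392 = 40.834 kg m².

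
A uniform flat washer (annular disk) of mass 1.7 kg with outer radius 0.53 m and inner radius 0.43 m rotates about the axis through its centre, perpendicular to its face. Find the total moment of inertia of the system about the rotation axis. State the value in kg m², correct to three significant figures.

0.396

I_cm = (1/2)M(R²+r²) = (1/2)(1.7)[(0.53)² + (0.43)²] = 0.39593 kg m²; axis through the centre, so I = 0.39593 kg m².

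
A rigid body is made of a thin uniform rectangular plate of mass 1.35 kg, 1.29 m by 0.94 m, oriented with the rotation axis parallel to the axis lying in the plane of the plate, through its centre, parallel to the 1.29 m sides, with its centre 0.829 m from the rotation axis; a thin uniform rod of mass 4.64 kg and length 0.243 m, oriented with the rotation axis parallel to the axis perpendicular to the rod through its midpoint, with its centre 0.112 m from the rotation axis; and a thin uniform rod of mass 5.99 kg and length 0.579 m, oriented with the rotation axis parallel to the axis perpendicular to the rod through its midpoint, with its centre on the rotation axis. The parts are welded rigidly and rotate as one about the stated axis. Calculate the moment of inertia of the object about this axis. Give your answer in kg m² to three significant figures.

1.28

Rectangular plate: I_cm = (1/12)Mb² = (1/12)(1.35)(0.94)² = 0.099405 kg m²; centre at d = 0.829 m, so the parallel axis theorem gives I = 0.099405 + (1.35)(0.829)² = 1.0272 kg m².
Thin rod: I_cm = (1/12)ML² = (1/12)(4.64)(0.243)² = 0.022832 kg m²; centre at d = 0.112 m, so the parallel axis theorem gives I = 0.022832 + (4.64)(0.112)² = 0.081036 kg m².
Thin rod: I_cm = (1/12)ML² = (1/12)(5.99)(0.579)² = 0.16734 kg m²; axis through the centre, so I = 0.16734 kg m².
Total I = 1.0272 + 0.081036 + 0.16734 = 1.2756 kg m².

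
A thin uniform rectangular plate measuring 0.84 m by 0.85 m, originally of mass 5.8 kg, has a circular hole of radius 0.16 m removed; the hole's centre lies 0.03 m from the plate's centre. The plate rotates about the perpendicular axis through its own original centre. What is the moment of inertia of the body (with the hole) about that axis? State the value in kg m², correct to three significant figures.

0.681

Unpierced body about its centre: I₀ = (1/12)M(a²+b²) = (1/12)(5.8)[(0.84)² + (0.85)²] = 0.69025 kg m².
The removed disk has mass m = M·πr²/(ab) = (5.8)·π(0.16)²/(0.84·0.85) = 0.65331 kg (same uniform areal density).
Its moment of inertia about the rotation axis (parallel-axis theorem): I_hole = (1/2)mr² + md² = (1/2)(0.65331)(0.16)² + (0.65331)(0.03)² = 0.0089504 kg m².
Treating the hole as negative mass, I = I₀ − I_hole = 0.69025 − 0.0089504 = 0.6813 kg m².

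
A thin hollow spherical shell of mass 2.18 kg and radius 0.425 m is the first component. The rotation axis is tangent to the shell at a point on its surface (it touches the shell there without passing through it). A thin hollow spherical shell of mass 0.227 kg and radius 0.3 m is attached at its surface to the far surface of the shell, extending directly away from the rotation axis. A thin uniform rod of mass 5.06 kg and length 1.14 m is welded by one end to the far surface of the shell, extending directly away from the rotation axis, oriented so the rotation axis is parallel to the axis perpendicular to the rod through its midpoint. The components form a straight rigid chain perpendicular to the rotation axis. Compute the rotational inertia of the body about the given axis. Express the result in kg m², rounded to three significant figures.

22.2

Spherical shell: I_cm = (2/3)MR² = (2/3)(2.18)(0.425)² = 0.26251 kg m²; centre at d = 0.425 m, so the parallel axis theorem gives I = 0.26251 + (2.18)(0.425)² = 0.65627 kg m².
Spherical shell: I_cm = (2/3)MR² = (2/3)(0.227)(0.3)² = 0.01362 kg m²; centre at d = 0.425 + 0.425 + 0.3 = 1.15 m, so the parallel axis theorem gives I = 0.01362 + (0.227)(1.15)² = 0.31383 kg m².
Thin rod: I_cm = (1/12)ML² = (1/12)(5.06)(1.14)² = 0.548 kg m²; centre at d = 0.425 + 0.425 + 0.3 + 0.3 + 0.57 = 2.02 m, so the parallel axis theorem gives I = 0.548 + (5.06)(2.02)² = 21.195 kg m².
Total I = 0.65627 + 0.31383 + 21.195 = 22.165 kg m².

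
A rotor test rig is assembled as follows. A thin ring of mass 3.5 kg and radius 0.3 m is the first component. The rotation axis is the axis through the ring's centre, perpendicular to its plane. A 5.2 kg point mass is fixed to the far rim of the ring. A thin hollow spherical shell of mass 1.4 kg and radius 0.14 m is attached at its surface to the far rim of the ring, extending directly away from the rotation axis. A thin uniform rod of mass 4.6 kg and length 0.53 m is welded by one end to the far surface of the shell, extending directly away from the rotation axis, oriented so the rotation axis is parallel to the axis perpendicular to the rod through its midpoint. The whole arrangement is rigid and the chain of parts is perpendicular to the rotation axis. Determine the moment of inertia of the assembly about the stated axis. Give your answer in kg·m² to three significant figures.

4.46

Thin ring: I_cm = MR² = (3.5)(0.3)² = 0.315 kg·m²; axis through the centre, so I = 0.315 kg·m².
Point mass: I_cm = 0; centre at d = 0.3 m, so I = I_cm + Md² gives I = 0 + (5.2)(0.3)² = 0.468 kg·m².
Spherical shell: I_cm = (2/3)MR² = (2/3)(1.4)(0.14)² = 0.018293 kg·m²; centre at d = 0.3 + 0.14 = 0.44 m, so I = I_cm + Md² gives I = 0.018293 + (1.4)(0.44)² = 0.28933 kg·m².
Thin rod: I_cm = (1/12)ML² = (1/12)(4.6)(0.53)² = 0.10768 kg·m²; centre at d = 0.3 + 0.14 + 0.14 + 0.265 = 0.845 m, so I = I_cm + Md² gives I = 0.10768 + (4.6)(0.845)² = 3.3922 kg·m².
Total I = 0.315 + 0.468 + 0.28933 + 3.3922 = 4.4645 kg·m².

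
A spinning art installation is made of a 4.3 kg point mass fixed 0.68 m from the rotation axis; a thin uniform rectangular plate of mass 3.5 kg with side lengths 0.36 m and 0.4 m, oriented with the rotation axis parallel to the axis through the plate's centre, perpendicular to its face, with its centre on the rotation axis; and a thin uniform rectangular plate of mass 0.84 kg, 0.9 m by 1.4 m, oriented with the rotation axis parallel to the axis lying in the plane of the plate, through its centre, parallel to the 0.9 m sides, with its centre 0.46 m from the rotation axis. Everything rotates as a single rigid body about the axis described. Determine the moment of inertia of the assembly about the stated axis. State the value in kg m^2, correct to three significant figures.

2.39

Point mass: I_cm = 0; centre at d = 0.68 m, so I = I_cm + Md² gives I = 0 + (4.3)(0.68)² = 1.9883 kg m^2.
Rectangular plate: I_cm = (1/12)M(a²+b²) = (1/12)(3.5)[(0.36)² + (0.4)²] = 0.084467 kg m^2; axis through the centre, so I = 0.084467 kg m^2.
Rectangular plate: I_cm = (1/12)Mb² = (1/12)(0.84)(1.4)² = 0.1372 kg m^2; centre at d = 0.46 m, so I = I_cm + Md² gives I = 0.1372 + (0.84)(0.46)² = 0.31494 kg m^2.
Total I = 1.9883 + 0.084467 + 0.31494 = 2.3877 kg m^2.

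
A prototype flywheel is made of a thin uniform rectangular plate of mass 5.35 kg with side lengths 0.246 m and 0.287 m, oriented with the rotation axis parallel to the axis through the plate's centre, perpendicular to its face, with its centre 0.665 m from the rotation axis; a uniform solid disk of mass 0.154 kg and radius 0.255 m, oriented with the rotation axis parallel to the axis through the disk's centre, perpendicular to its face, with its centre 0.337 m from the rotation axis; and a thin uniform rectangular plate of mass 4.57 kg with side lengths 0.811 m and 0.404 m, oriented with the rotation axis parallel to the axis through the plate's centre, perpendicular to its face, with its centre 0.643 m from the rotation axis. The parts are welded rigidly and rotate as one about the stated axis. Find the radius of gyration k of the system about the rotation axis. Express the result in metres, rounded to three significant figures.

Rectangular plate: I_cm = (1/12)M(a²+b²) = (1/12)(5.35)[(0.246)² + (0.287)²] = 0.063703 kg m^2; centre at d = 0.665 m, so I = I_cm + Md² gives I = 0.063703 + (5.35)(0.665)² = 2.4296 kg m^2.
Solid disk: I_cm = (1/2)MR² = (1/2)(0.154)(0.255)² = 0.0050069 kg m^2; centre at d = 0.337 m, so I = I_cm + Md² gives I = 0.0050069 + (0.154)(0.337)² = 0.022497 kg m^2.
Rectangular plate: I_cm = (1/12)M(a²+b²) = (1/12)(4.57)[(0.811)² + (0.404)²] = 0.31264 kg m^2; centre at d = 0.643 m, so I = I_cm + Md² gives I = 0.31264 + (4.57)(0.643)² = 2.2021 kg m^2.
Total I = 4.6542 kg m^2; total mass M = 10.074 kg.
k = √(I/M) = √(4.6542/10.074) = 0.67971 m.

0.680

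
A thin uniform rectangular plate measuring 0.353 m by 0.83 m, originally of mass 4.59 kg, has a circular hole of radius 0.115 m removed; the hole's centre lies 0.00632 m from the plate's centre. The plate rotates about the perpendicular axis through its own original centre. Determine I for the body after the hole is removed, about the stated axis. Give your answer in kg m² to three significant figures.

0.307

Unpierced body about its centre: I₀ = (1/12)M(a²+b²) = (1/12)(4.59)[(0.353)² + (0.83)²] = 0.31117 kg m².
The removed disk has mass m = M·πr²/(ab) = (4.59)·π(0.115)²/(0.353·0.83) = 0.65089 kg (same uniform areal density).
Its moment of inertia about the rotation axis (parallel-axis theorem): I_hole = (1/2)mr² + md² = (1/2)(0.65089)(0.115)² + (0.65089)(0.00632)² = 0.00433 kg m².
Treating the hole as negative mass, I = I₀ − I_hole = 0.31117 − 0.00433 = 0.30684 kg m².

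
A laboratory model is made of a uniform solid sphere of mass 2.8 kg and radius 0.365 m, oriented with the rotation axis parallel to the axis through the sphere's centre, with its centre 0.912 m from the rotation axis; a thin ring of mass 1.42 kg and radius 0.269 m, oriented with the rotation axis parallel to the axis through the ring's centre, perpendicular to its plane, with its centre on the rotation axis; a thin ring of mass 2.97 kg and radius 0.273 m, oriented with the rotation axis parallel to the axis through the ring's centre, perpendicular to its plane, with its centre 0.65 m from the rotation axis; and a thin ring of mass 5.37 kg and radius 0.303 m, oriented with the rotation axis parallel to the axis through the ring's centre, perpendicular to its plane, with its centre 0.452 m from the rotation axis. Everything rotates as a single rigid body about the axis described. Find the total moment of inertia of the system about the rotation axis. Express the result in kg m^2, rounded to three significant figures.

5.65

Solid sphere: I_cm = (2/5)MR² = (2/5)(2.8)(0.365)² = 0.14921 kg m^2; centre at d = 0.912 m, so the parallel axis theorem gives I = 0.14921 + (2.8)(0.912)² = 2.4781 kg m^2.
Thin ring: I_cm = MR² = (1.42)(0.269)² = 0.10275 kg m^2; axis through the centre, so I = 0.10275 kg m^2.
Thin ring: I_cm = MR² = (2.97)(0.273)² = 0.22135 kg m^2; centre at d = 0.65 m, so the parallel axis theorem gives I = 0.22135 + (2.97)(0.65)² = 1.4762 kg m^2.
Thin ring: I_cm = MR² = (5.37)(0.303)² = 0.49301 kg m^2; centre at d = 0.452 m, so the parallel axis theorem gives I = 0.49301 + (5.37)(0.452)² = 1.5901 kg m^2.
Total I = 2.4781 + 0.10275 + 1.4762 + 1.5901 = 5.6472 kg m^2.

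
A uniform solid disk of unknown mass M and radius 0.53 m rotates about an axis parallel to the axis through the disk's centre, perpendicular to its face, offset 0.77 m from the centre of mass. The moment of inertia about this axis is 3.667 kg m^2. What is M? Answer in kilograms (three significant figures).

I = I_cm + Md² = (1/2)MR² + Md² = M·[0.5·(0.53)² + (0.77)²] = M·0.73335.
So M = 3.667 / 0.73335 = 5.0003 kg.

5.00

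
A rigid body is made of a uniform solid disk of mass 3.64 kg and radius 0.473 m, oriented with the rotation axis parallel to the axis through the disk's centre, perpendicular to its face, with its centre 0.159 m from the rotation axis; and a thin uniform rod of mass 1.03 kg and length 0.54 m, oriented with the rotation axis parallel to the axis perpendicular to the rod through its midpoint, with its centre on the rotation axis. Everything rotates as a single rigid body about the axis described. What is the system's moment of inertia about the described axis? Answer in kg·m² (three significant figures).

0.524

Solid disk: I_cm = (1/2)MR² = (1/2)(3.64)(0.473)² = 0.40719 kg·m²; centre at d = 0.159 m, so the parallel axis theorem gives I = 0.40719 + (3.64)(0.159)² = 0.49921 kg·m².
Thin rod: I_cm = (1/12)ML² = (1/12)(1.03)(0.54)² = 0.025029 kg·m²; axis through the centre, so I = 0.025029 kg·m².
Total I = 0.49921 + 0.025029 = 0.52424 kg·m².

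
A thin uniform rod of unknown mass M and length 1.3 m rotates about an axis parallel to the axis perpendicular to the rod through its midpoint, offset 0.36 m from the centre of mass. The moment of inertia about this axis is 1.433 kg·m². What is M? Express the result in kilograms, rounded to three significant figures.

I = I_cm + Md² = (1/12)ML² + Md² = M·[0.0833333·(1.3)² + (0.36)²] = M·0.27043.
So M = 1.433 / 0.27043 = 5.2989 kg.

5.30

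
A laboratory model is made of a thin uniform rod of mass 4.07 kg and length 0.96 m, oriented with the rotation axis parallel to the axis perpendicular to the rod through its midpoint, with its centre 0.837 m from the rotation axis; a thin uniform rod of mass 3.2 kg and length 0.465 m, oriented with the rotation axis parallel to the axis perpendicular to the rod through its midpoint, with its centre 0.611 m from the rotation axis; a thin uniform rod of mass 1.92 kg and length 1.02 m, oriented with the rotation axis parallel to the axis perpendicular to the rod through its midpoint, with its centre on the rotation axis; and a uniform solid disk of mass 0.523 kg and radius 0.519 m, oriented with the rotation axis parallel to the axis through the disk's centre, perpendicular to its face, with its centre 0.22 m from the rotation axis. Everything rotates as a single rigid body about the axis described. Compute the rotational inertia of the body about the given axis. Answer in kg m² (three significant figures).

4.68

Thin rod: I_cm = (1/12)ML² = (1/12)(4.07)(0.96)² = 0.31258 kg m²; centre at d = 0.837 m, so I = I_cm + Md² gives I = 0.31258 + (4.07)(0.837)² = 3.1639 kg m².
Thin rod: I_cm = (1/12)ML² = (1/12)(3.2)(0.465)² = 0.05766 kg m²; centre at d = 0.611 m, so I = I_cm + Md² gives I = 0.05766 + (3.2)(0.611)² = 1.2523 kg m².
Thin rod: I_cm = (1/12)ML² = (1/12)(1.92)(1.02)² = 0.16646 kg m²; axis through the centre, so I = 0.16646 kg m².
Solid disk: I_cm = (1/2)MR² = (1/2)(0.523)(0.519)² = 0.070438 kg m²; centre at d = 0.22 m, so I = I_cm + Md² gives I = 0.070438 + (0.523)(0.22)² = 0.095751 kg m².
Total I = 3.1639 + 1.2523 + 0.16646 + 0.095751 = 4.6784 kg m².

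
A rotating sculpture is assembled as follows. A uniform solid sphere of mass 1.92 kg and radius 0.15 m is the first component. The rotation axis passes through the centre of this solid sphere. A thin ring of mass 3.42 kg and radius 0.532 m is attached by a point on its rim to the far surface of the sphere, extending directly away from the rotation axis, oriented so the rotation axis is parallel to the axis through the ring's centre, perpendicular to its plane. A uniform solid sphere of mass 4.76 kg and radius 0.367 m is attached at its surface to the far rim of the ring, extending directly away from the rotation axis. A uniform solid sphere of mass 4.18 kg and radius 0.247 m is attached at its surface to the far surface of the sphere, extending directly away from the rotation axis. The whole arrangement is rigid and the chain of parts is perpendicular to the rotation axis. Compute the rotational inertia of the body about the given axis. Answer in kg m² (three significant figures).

35.0

Solid sphere: I_cm = (2/5)MR² = (2/5)(1.92)(0.15)² = 0.01728 kg m²; axis through the centre, so I = 0.01728 kg m².
Thin ring: I_cm = MR² = (3.42)(0.532)² = 0.96794 kg m²; centre at d = 0.15 + 0.532 = 0.682 m, so I = I_cm + Md² gives I = 0.96794 + (3.42)(0.682)² = 2.5587 kg m².
Solid sphere: I_cm = (2/5)MR² = (2/5)(4.76)(0.367)² = 0.25645 kg m²; centre at d = 0.15 + 0.532 + 0.532 + 0.367 = 1.581 m, so I = I_cm + Md² gives I = 0.25645 + (4.76)(1.581)² = 12.154 kg m².
Solid sphere: I_cm = (2/5)MR² = (2/5)(4.18)(0.247)² = 0.10201 kg m²; centre at d = 0.15 + 0.532 + 0.532 + 0.367 + 0.367 + 0.247 = 2.195 m, so I = I_cm + Md² gives I = 0.10201 + (4.18)(2.195)² = 20.241 kg m².
Total I = 0.01728 + 2.5587 + 12.154 + 20.241 = 34.972 kg m².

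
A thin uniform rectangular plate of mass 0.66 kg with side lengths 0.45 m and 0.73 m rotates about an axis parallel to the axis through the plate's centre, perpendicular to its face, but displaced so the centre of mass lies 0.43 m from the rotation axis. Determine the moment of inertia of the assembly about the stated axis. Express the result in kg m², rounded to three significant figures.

0.162

I_cm = (1/12)M(a²+b²) = (1/12)(0.66)[(0.45)² + (0.73)²] = 0.040447 kg m²; centre at d = 0.43 m, so the parallel axis theorem gives I = 0.040447 + (0.66)(0.43)² = 0.16248 kg m².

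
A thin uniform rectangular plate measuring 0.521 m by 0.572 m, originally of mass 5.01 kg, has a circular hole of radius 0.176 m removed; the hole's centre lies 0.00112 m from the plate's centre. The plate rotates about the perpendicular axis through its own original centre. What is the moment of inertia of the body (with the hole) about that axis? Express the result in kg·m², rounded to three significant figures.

0.225

Unpierced body about its centre: I₀ = (1/12)M(a²+b²) = (1/12)(5.01)[(0.521)² + (0.572)²] = 0.24993 kg·m².
The removed disk has mass m = M·πr²/(ab) = (5.01)·π(0.176)²/(0.521·0.572) = 1.636 kg (same uniform areal density).
Its moment of inertia about the rotation axis (parallel-axis theorem): I_hole = (1/2)mr² + md² = (1/2)(1.636)(0.176)² + (1.636)(0.00112)² = 0.02534 kg·m².
Treating the hole as negative mass, I = I₀ − I_hole = 0.24993 − 0.02534 = 0.22459 kg·m².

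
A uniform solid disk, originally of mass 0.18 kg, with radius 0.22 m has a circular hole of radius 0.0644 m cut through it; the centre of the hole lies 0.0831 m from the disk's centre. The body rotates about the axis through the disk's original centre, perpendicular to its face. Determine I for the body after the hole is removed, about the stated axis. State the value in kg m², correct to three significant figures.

Unpierced body about its centre: I₀ = (1/2)MR² = (1/2)(0.18)(0.22)² = 0.004356 kg m².
The removed disk has mass m = M·(r/R)² = (0.18)(0.0644/0.22)² = 0.015424 kg (same uniform areal density).
Its moment of inertia about the rotation axis (parallel-axis theorem): I_hole = (1/2)mr² + md² = (1/2)(0.015424)(0.0644)² + (0.015424)(0.0831)² = 0.0001385 kg m².
Treating the hole as negative mass, I = I₀ − I_hole = 0.004356 − 0.0001385 = 0.0042175 kg m².

0.00422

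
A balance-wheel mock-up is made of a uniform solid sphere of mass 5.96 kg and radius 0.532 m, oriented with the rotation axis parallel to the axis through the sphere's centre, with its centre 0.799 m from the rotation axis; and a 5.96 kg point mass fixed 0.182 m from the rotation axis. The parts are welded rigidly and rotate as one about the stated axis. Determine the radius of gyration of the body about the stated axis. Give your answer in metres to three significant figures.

Solid sphere: I_cm = (2/5)MR² = (2/5)(5.96)(0.532)² = 0.67473 kg m²; centre at d = 0.799 m, so the parallel axis theorem gives I = 0.67473 + (5.96)(0.799)² = 4.4796 kg m².
Point mass: I_cm = 0; centre at d = 0.182 m, so the parallel axis theorem gives I = 0 + (5.96)(0.182)² = 0.19742 kg m².
Total I = 4.677 kg m²; total mass M = 11.92 kg.
k = √(I/M) = √(4.677/11.92) = 0.62639 m.

0.626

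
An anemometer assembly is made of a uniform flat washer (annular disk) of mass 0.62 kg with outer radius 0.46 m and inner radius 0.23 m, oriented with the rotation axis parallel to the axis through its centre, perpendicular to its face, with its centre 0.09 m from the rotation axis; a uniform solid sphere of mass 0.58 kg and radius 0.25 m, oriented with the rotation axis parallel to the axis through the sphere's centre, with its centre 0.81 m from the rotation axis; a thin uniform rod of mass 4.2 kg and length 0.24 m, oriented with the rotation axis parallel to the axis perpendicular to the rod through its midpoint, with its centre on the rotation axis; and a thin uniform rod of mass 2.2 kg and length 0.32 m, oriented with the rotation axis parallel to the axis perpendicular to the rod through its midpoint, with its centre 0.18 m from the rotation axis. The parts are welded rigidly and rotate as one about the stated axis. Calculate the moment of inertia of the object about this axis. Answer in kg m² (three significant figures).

0.592

Annular disk: I_cm = (1/2)M(R²+r²) = (1/2)(0.62)[(0.46)² + (0.23)²] = 0.081995 kg m²; centre at d = 0.09 m, so I = I_cm + Md² gives I = 0.081995 + (0.62)(0.09)² = 0.087017 kg m².
Solid sphere: I_cm = (2/5)MR² = (2/5)(0.58)(0.25)² = 0.0145 kg m²; centre at d = 0.81 m, so I = I_cm + Md² gives I = 0.0145 + (0.58)(0.81)² = 0.39504 kg m².
Thin rod: I_cm = (1/12)ML² = (1/12)(4.2)(0.24)² = 0.02016 kg m²; axis through the centre, so I = 0.02016 kg m².
Thin rod: I_cm = (1/12)ML² = (1/12)(2.2)(0.32)² = 0.018773 kg m²; centre at d = 0.18 m, so I = I_cm + Md² gives I = 0.018773 + (2.2)(0.18)² = 0.090053 kg m².
Total I = 0.087017 + 0.39504 + 0.02016 + 0.090053 = 0.59227 kg m².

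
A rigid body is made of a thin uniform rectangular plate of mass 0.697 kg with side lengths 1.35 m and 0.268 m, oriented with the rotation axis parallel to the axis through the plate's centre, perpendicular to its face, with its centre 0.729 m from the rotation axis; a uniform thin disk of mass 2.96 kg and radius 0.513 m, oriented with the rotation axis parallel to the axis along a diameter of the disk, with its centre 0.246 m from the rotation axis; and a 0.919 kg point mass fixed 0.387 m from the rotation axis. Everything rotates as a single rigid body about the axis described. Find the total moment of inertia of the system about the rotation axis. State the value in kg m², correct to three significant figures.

0.992

Rectangular plate: I_cm = (1/12)M(a²+b²) = (1/12)(0.697)[(1.35)² + (0.268)²] = 0.11003 kg m²; centre at d = 0.729 m, so the parallel axis theorem gives I = 0.11003 + (0.697)(0.729)² = 0.48044 kg m².
Thin disk: I_cm = (1/4)MR² = (1/4)(2.96)(0.513)² = 0.19475 kg m²; centre at d = 0.246 m, so the parallel axis theorem gives I = 0.19475 + (2.96)(0.246)² = 0.37387 kg m².
Point mass: I_cm = 0; centre at d = 0.387 m, so the parallel axis theorem gives I = 0 + (0.919)(0.387)² = 0.13764 kg m².
Total I = 0.48044 + 0.37387 + 0.13764 = 0.99195 kg m².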